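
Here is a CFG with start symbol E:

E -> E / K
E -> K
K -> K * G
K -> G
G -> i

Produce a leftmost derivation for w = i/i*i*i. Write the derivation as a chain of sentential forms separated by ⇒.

E ⇒ E/K   [E -> E / K]
E/K ⇒ K/K   [E -> K]
K/K ⇒ G/K   [K -> G]
G/K ⇒ i/K   [G -> i]
i/K ⇒ i/K*G   [K -> K * G]
i/K*G ⇒ i/K*G*G   [K -> K * G]
i/K*G*G ⇒ i/G*G*G   [K -> G]
i/G*G*G ⇒ i/i*G*G   [G -> i]
i/i*G*G ⇒ i/i*i*G   [G -> i]
i/i*i*G ⇒ i/i*i*i   [G -> i]

E ⇒ E/K ⇒ K/K ⇒ G/K ⇒ i/K ⇒ i/K*G ⇒ i/K*G*G ⇒ i/G*G*G ⇒ i/i*G*G ⇒ i/i*i*G ⇒ i/i*i*i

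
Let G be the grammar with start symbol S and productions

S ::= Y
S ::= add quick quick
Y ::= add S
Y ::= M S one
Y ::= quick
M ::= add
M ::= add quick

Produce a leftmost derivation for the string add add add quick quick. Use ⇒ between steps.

S ⇒ Y   [S ::= Y]
Y ⇒ add S   [Y ::= add S]
add S ⇒ add Y   [S ::= Y]
add Y ⇒ add add S   [Y ::= add S]
add add S ⇒ add add add quick quick   [S ::= add quick quick]

S ⇒ Y ⇒ add S ⇒ add Y ⇒ add add S ⇒ add add add quick quick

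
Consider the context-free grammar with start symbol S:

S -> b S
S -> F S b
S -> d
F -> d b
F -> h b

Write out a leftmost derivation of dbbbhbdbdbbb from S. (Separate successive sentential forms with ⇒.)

S ⇒ FSb ⇒ dbSb ⇒ dbbSb ⇒ dbbbSb ⇒ dbbbFSbb ⇒ dbbbhbSbb ⇒ dbbbhbFSbbb ⇒ dbbbhbdbSbbb ⇒ dbbbhbdbdbbb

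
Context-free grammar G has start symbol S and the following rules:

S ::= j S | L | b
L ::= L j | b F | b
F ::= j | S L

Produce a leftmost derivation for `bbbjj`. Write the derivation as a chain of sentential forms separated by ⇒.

S ⇒ L ⇒ Lj ⇒ Ljj ⇒ bFjj ⇒ bSLjj ⇒ bbLjj ⇒ bbbjj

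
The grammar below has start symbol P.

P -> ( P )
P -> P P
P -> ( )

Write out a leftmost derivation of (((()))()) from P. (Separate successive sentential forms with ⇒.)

P⇒(P)⇒(PP)⇒((P)P)⇒(((P))P)⇒(((()))P)⇒(((()))())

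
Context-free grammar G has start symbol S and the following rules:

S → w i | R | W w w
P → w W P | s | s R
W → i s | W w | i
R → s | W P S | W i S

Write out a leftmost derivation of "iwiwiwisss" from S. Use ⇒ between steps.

S ⇒ R ⇒ WPS ⇒ iPS ⇒ iwWPS ⇒ iwiPS ⇒ iwiwWPS ⇒ iwiwiPS ⇒ iwiwiwWPS ⇒ iwiwiwiPS ⇒ iwiwiwisRS ⇒ iwiwiwissS ⇒ iwiwiwissR ⇒ iwiwiwisss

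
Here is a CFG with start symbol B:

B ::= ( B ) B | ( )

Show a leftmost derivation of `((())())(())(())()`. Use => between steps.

B => (B)B   [B ::= ( B ) B]
(B)B => ((B)B)B   [B ::= ( B ) B]
((B)B)B => ((())B)B   [B ::= ( )]
((())B)B => ((())())B   [B ::= ( )]
((())())B => ((())())(B)B   [B ::= ( B ) B]
((())())(B)B => ((())())(())B   [B ::= ( )]
((())())(())B => ((())())(())(B)B   [B ::= ( B ) B]
((())())(())(B)B => ((())())(())(())B   [B ::= ( )]
((())())(())(())B => ((())())(())(())()   [B ::= ( )]

B=>(B)B=>((B)B)B=>((())B)B=>((())())B=>((())())(B)B=>((())())(())B=>((())())(())(B)B=>((())())(())(())B=>((())())(())(())()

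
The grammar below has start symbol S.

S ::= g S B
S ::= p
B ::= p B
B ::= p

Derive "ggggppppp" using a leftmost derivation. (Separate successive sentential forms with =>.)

S => gSB   [S ::= g S B]
gSB => ggSBB   [S ::= g S B]
ggSBB => gggSBBB   [S ::= g S B]
gggSBBB => ggggSBBBB   [S ::= g S B]
ggggSBBBB => ggggpBBBB   [S ::= p]
ggggpBBBB => ggggppBBB   [B ::= p]
ggggppBBB => ggggpppBB   [B ::= p]
ggggpppBB => ggggppppB   [B ::= p]
ggggppppB => ggggppppp   [B ::= p]

S=>gSB=>ggSBB=>gggSBBB=>ggggSBBBB=>ggggpBBBB=>ggggppBBB=>ggggpppBB=>ggggppppB=>ggggppppp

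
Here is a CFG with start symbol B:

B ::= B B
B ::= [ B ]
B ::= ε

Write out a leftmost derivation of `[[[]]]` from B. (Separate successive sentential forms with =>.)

B => [B] => [BB] => [[B]B] => [[[B]]B] => [[[]]B] => [[[]]]

B => [B]   [B ::= [ B ]]
[B] => [BB]   [B ::= B B]
[BB] => [[B]B]   [B ::= [ B ]]
[[B]B] => [[[B]]B]   [B ::= [ B ]]
[[[B]]B] => [[[]]B]   [B ::= ε]
[[[]]B] => [[[]]]   [B ::= ε]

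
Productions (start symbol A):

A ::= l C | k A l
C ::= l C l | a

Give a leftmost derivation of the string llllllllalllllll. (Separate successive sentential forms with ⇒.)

A ⇒ lC   [A ::= l C]
lC ⇒ llCl   [C ::= l C l]
llCl ⇒ lllCll   [C ::= l C l]
lllCll ⇒ llllClll   [C ::= l C l]
llllClll ⇒ lllllCllll   [C ::= l C l]
lllllCllll ⇒ llllllClllll   [C ::= l C l]
llllllClllll ⇒ lllllllCllllll   [C ::= l C l]
lllllllCllllll ⇒ llllllllClllllll   [C ::= l C l]
llllllllClllllll ⇒ llllllllalllllll   [C ::= a]

A⇒lC⇒llCl⇒lllCll⇒llllClll⇒lllllCllll⇒llllllClllll⇒lllllllCllllll⇒llllllllClllllll⇒llllllllalllllll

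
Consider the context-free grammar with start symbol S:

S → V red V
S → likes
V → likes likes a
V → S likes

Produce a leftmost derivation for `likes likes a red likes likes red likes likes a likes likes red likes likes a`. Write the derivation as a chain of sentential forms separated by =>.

S => V red V   [S → V red V]
V red V => S likes red V   [V → S likes]
S likes red V => V red V likes red V   [S → V red V]
V red V likes red V => likes likes a red V likes red V   [V → likes likes a]
likes likes a red V likes red V => likes likes a red S likes likes red V   [V → S likes]
likes likes a red S likes likes red V => likes likes a red V red V likes likes red V   [S → V red V]
likes likes a red V red V likes likes red V => likes likes a red S likes red V likes likes red V   [V → S likes]
likes likes a red S likes red V likes likes red V => likes likes a red likes likes red V likes likes red V   [S → likes]
likes likes a red likes likes red V likes likes red V => likes likes a red likes likes red likes likes a likes likes red V   [V → likes likes a]
likes likes a red likes likes red likes likes a likes likes red V => likes likes a red likes likes red likes likes a likes likes red likes likes a   [V → likes likes a]

S => V red V => S likes red V => V red V likes red V => likes likes a red V likes red V => likes likes a red S likes likes red V => likes likes a red V red V likes likes red V => likes likes a red S likes red V likes likes red V => likes likes a red likes likes red V likes likes red V => likes likes a red likes likes red likes likes a likes likes red V => likes likes a red likes likes red likes likes a likes likes red likes likes a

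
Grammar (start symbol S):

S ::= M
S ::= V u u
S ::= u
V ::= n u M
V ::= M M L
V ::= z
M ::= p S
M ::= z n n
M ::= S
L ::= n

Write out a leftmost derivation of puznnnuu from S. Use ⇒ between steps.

S ⇒ Vuu   [S ::= V u u]
Vuu ⇒ MMLuu   [V ::= M M L]
MMLuu ⇒ pSMLuu   [M ::= p S]
pSMLuu ⇒ puMLuu   [S ::= u]
puMLuu ⇒ puznnLuu   [M ::= z n n]
puznnLuu ⇒ puznnnuu   [L ::= n]

S⇒Vuu⇒MMLuu⇒pSMLuu⇒puMLuu⇒puznnLuu⇒puznnnuu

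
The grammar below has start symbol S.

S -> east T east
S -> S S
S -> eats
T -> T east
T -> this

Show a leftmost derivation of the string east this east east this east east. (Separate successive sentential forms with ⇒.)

S ⇒ S S   [S -> S S]
S S ⇒ east T east S   [S -> east T east]
east T east S ⇒ east this east S   [T -> this]
east this east S ⇒ east this east east T east   [S -> east T east]
east this east east T east ⇒ east this east east T east east   [T -> T east]
east this east east T east east ⇒ east this east east this east east   [T -> this]

S ⇒ S S ⇒ east T east S ⇒ east this east S ⇒ east this east east T east ⇒ east this east east T east east ⇒ east this east east this east east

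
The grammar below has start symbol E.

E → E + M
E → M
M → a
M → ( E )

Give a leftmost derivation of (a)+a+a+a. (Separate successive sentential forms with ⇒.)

E ⇒ E+M ⇒ E+M+M ⇒ E+M+M+M ⇒ M+M+M+M ⇒ (E)+M+M+M ⇒ (M)+M+M+M ⇒ (a)+M+M+M ⇒ (a)+a+M+M ⇒ (a)+a+a+M ⇒ (a)+a+a+a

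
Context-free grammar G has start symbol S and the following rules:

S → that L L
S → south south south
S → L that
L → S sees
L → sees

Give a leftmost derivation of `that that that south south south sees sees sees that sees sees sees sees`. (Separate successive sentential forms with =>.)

S => that L L => that S sees L => that that L L sees L => that that S sees L sees L => that that L that sees L sees L => that that S sees that sees L sees L => that that that L L sees that sees L sees L => that that that S sees L sees that sees L sees L => that that that south south south sees L sees that sees L sees L => that that that south south south sees sees sees that sees L sees L => that that that south south south sees sees sees that sees sees sees L => that that that south south south sees sees sees that sees sees sees sees

S => that L L   [S → that L L]
that L L => that S sees L   [L → S sees]
that S sees L => that that L L sees L   [S → that L L]
that that L L sees L => that that S sees L sees L   [L → S sees]
that that S sees L sees L => that that L that sees L sees L   [S → L that]
that that L that sees L sees L => that that S sees that sees L sees L   [L → S sees]
that that S sees that sees L sees L => that that that L L sees that sees L sees L   [S → that L L]
that that that L L sees that sees L sees L => that that that S sees L sees that sees L sees L   [L → S sees]
that that that S sees L sees that sees L sees L => that that that south south south sees L sees that sees L sees L   [S → south south south]
that that that south south south sees L sees that sees L sees L => that that that south south south sees sees sees that sees L sees L   [L → sees]
that that that south south south sees sees sees that sees L sees L => that that that south south south sees sees sees that sees sees sees L   [L → sees]
that that that south south south sees sees sees that sees sees sees L => that that that south south south sees sees sees that sees sees sees sees   [L → sees]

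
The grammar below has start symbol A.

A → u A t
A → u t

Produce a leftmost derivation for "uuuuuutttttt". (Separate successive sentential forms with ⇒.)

A⇒uAt⇒uuAtt⇒uuuAttt⇒uuuuAtttt⇒uuuuuAttttt⇒uuuuuutttttt

A ⇒ uAt   [A → u A t]
uAt ⇒ uuAtt   [A → u A t]
uuAtt ⇒ uuuAttt   [A → u A t]
uuuAttt ⇒ uuuuAtttt   [A → u A t]
uuuuAtttt ⇒ uuuuuAttttt   [A → u A t]
uuuuuAttttt ⇒ uuuuuutttttt   [A → u t]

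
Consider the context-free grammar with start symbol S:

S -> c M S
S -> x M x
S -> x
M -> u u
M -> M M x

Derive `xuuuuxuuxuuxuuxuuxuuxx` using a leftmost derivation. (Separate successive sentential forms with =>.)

S => xMx   [S -> x M x]
xMx => xMMxx   [M -> M M x]
xMMxx => xMMxMxx   [M -> M M x]
xMMxMxx => xMMxMxMxx   [M -> M M x]
xMMxMxMxx => xMMxMxMxMxx   [M -> M M x]
xMMxMxMxMxx => xMMxMxMxMxMxx   [M -> M M x]
xMMxMxMxMxMxx => xMMxMxMxMxMxMxx   [M -> M M x]
xMMxMxMxMxMxMxx => xuuMxMxMxMxMxMxx   [M -> u u]
xuuMxMxMxMxMxMxx => xuuuuxMxMxMxMxMxx   [M -> u u]
xuuuuxMxMxMxMxMxx => xuuuuxuuxMxMxMxMxx   [M -> u u]
xuuuuxuuxMxMxMxMxx => xuuuuxuuxuuxMxMxMxx   [M -> u u]
xuuuuxuuxuuxMxMxMxx => xuuuuxuuxuuxuuxMxMxx   [M -> u u]
xuuuuxuuxuuxuuxMxMxx => xuuuuxuuxuuxuuxuuxMxx   [M -> u u]
xuuuuxuuxuuxuuxuuxMxx => xuuuuxuuxuuxuuxuuxuuxx   [M -> u u]

S => xMx => xMMxx => xMMxMxx => xMMxMxMxx => xMMxMxMxMxx => xMMxMxMxMxMxx => xMMxMxMxMxMxMxx => xuuMxMxMxMxMxMxx => xuuuuxMxMxMxMxMxx => xuuuuxuuxMxMxMxMxx => xuuuuxuuxuuxMxMxMxx => xuuuuxuuxuuxuuxMxMxx => xuuuuxuuxuuxuuxuuxMxx => xuuuuxuuxuuxuuxuuxuuxx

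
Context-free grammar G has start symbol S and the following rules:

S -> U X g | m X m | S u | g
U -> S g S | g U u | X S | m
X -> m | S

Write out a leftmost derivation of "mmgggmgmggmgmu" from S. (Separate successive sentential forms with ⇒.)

S ⇒ Su ⇒ mXmu ⇒ mSmu ⇒ mUXgmu ⇒ mSgSXgmu ⇒ mmXmgSXgmu ⇒ mmSmgSXgmu ⇒ mmUXgmgSXgmu ⇒ mmSgSXgmgSXgmu ⇒ mmggSXgmgSXgmu ⇒ mmgggXgmgSXgmu ⇒ mmgggmgmgSXgmu ⇒ mmgggmgmggXgmu ⇒ mmgggmgmggmgmu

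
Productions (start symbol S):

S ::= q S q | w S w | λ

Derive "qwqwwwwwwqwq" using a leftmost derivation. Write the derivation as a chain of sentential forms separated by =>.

S=>qSq=>qwSwq=>qwqSqwq=>qwqwSwqwq=>qwqwwSwwqwq=>qwqwwwSwwwqwq=>qwqwwwwwwqwq

S => qSq   [S ::= q S q]
qSq => qwSwq   [S ::= w S w]
qwSwq => qwqSqwq   [S ::= q S q]
qwqSqwq => qwqwSwqwq   [S ::= w S w]
qwqwSwqwq => qwqwwSwwqwq   [S ::= w S w]
qwqwwSwwqwq => qwqwwwSwwwqwq   [S ::= w S w]
qwqwwwSwwwqwq => qwqwwwwwwqwq   [S ::= λ]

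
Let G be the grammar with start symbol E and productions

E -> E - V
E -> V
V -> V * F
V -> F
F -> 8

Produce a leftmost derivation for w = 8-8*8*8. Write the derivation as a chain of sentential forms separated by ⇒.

E⇒E-V⇒V-V⇒F-V⇒8-V⇒8-V*F⇒8-V*F*F⇒8-F*F*F⇒8-8*F*F⇒8-8*8*F⇒8-8*8*8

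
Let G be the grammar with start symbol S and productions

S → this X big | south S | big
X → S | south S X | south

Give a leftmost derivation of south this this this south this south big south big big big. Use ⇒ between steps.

S ⇒ south S ⇒ south this X big ⇒ south this S big ⇒ south this this X big big ⇒ south this this S big big ⇒ south this this this X big big big ⇒ south this this this south S X big big big ⇒ south this this this south this X big X big big big ⇒ south this this this south this south big X big big big ⇒ south this this this south this south big south big big big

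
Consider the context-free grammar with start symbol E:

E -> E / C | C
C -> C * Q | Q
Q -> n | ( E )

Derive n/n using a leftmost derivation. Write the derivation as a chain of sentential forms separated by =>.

E => E/C => C/C => Q/C => n/C => n/Q => n/n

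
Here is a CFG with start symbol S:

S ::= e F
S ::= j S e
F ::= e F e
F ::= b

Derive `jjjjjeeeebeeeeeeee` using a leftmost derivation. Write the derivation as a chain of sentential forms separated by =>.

S => jSe => jjSee => jjjSeee => jjjjSeeee => jjjjjSeeeee => jjjjjeFeeeee => jjjjjeeFeeeeee => jjjjjeeeFeeeeeee => jjjjjeeeeFeeeeeeee => jjjjjeeeebeeeeeeee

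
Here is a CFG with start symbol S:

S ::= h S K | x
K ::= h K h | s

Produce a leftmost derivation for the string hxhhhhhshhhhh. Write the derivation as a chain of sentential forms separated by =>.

S => hSK   [S ::= h S K]
hSK => hxK   [S ::= x]
hxK => hxhKh   [K ::= h K h]
hxhKh => hxhhKhh   [K ::= h K h]
hxhhKhh => hxhhhKhhh   [K ::= h K h]
hxhhhKhhh => hxhhhhKhhhh   [K ::= h K h]
hxhhhhKhhhh => hxhhhhhKhhhhh   [K ::= h K h]
hxhhhhhKhhhhh => hxhhhhhshhhhh   [K ::= s]

S=>hSK=>hxK=>hxhKh=>hxhhKhh=>hxhhhKhhh=>hxhhhhKhhhh=>hxhhhhhKhhhhh=>hxhhhhhshhhhh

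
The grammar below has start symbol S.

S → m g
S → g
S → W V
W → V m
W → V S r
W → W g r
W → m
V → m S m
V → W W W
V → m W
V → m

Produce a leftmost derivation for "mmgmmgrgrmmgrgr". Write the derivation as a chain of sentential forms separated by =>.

S=>WV=>WgrV=>WgrgrV=>VmgrgrV=>mSmmgrgrV=>mmgmmgrgrV=>mmgmmgrgrmW=>mmgmmgrgrmWgr=>mmgmmgrgrmVSrgr=>mmgmmgrgrmmSrgr=>mmgmmgrgrmmgrgr

S => WV   [S → W V]
WV => WgrV   [W → W g r]
WgrV => WgrgrV   [W → W g r]
WgrgrV => VmgrgrV   [W → V m]
VmgrgrV => mSmmgrgrV   [V → m S m]
mSmmgrgrV => mmgmmgrgrV   [S → m g]
mmgmmgrgrV => mmgmmgrgrmW   [V → m W]
mmgmmgrgrmW => mmgmmgrgrmWgr   [W → W g r]
mmgmmgrgrmWgr => mmgmmgrgrmVSrgr   [W → V S r]
mmgmmgrgrmVSrgr => mmgmmgrgrmmSrgr   [V → m]
mmgmmgrgrmmSrgr => mmgmmgrgrmmgrgr   [S → g]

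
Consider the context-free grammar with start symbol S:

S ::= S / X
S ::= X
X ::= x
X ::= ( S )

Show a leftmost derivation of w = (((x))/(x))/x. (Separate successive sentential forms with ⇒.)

S ⇒ S/X ⇒ X/X ⇒ (S)/X ⇒ (S/X)/X ⇒ (X/X)/X ⇒ ((S)/X)/X ⇒ ((X)/X)/X ⇒ (((S))/X)/X ⇒ (((X))/X)/X ⇒ (((x))/X)/X ⇒ (((x))/(S))/X ⇒ (((x))/(X))/X ⇒ (((x))/(x))/X ⇒ (((x))/(x))/x

S ⇒ S/X   [S ::= S / X]
S/X ⇒ X/X   [S ::= X]
X/X ⇒ (S)/X   [X ::= ( S )]
(S)/X ⇒ (S/X)/X   [S ::= S / X]
(S/X)/X ⇒ (X/X)/X   [S ::= X]
(X/X)/X ⇒ ((S)/X)/X   [X ::= ( S )]
((S)/X)/X ⇒ ((X)/X)/X   [S ::= X]
((X)/X)/X ⇒ (((S))/X)/X   [X ::= ( S )]
(((S))/X)/X ⇒ (((X))/X)/X   [S ::= X]
(((X))/X)/X ⇒ (((x))/X)/X   [X ::= x]
(((x))/X)/X ⇒ (((x))/(S))/X   [X ::= ( S )]
(((x))/(S))/X ⇒ (((x))/(X))/X   [S ::= X]
(((x))/(X))/X ⇒ (((x))/(x))/X   [X ::= x]
(((x))/(x))/X ⇒ (((x))/(x))/x   [X ::= x]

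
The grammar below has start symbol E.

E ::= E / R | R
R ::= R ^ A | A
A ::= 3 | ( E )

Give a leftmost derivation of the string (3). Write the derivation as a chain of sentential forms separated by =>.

E => R => A => (E) => (R) => (A) => (3)

E => R   [E ::= R]
R => A   [R ::= A]
A => (E)   [A ::= ( E )]
(E) => (R)   [E ::= R]
(R) => (A)   [R ::= A]
(A) => (3)   [A ::= 3]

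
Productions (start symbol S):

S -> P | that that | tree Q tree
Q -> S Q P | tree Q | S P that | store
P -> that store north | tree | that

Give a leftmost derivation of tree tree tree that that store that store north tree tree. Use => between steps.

S => tree Q tree => tree S Q P tree => tree P Q P tree => tree tree Q P tree => tree tree tree Q P tree => tree tree tree S Q P P tree => tree tree tree that that Q P P tree => tree tree tree that that store P P tree => tree tree tree that that store that store north P tree => tree tree tree that that store that store north tree tree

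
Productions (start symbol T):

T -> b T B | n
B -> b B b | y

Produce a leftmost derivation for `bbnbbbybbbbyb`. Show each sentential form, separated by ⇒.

T ⇒ bTB   [T -> b T B]
bTB ⇒ bbTBB   [T -> b T B]
bbTBB ⇒ bbnBB   [T -> n]
bbnBB ⇒ bbnbBbB   [B -> b B b]
bbnbBbB ⇒ bbnbbBbbB   [B -> b B b]
bbnbbBbbB ⇒ bbnbbbBbbbB   [B -> b B b]
bbnbbbBbbbB ⇒ bbnbbbybbbB   [B -> y]
bbnbbbybbbB ⇒ bbnbbbybbbbBb   [B -> b B b]
bbnbbbybbbbBb ⇒ bbnbbbybbbbyb   [B -> y]

T⇒bTB⇒bbTBB⇒bbnBB⇒bbnbBbB⇒bbnbbBbbB⇒bbnbbbBbbbB⇒bbnbbbybbbB⇒bbnbbbybbbbBb⇒bbnbbbybbbbyb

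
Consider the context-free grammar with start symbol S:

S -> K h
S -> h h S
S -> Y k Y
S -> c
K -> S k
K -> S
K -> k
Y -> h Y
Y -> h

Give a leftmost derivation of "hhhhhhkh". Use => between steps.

S => YkY   [S -> Y k Y]
YkY => hYkY   [Y -> h Y]
hYkY => hhYkY   [Y -> h Y]
hhYkY => hhhYkY   [Y -> h Y]
hhhYkY => hhhhYkY   [Y -> h Y]
hhhhYkY => hhhhhYkY   [Y -> h Y]
hhhhhYkY => hhhhhhkY   [Y -> h]
hhhhhhkY => hhhhhhkh   [Y -> h]

S => YkY => hYkY => hhYkY => hhhYkY => hhhhYkY => hhhhhYkY => hhhhhhkY => hhhhhhkh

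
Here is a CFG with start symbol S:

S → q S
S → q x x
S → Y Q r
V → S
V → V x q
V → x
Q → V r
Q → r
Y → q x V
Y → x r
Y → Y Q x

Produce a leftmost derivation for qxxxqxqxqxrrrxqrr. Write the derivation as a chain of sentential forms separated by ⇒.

S ⇒ YQr   [S → Y Q r]
YQr ⇒ qxVQr   [Y → q x V]
qxVQr ⇒ qxVxqQr   [V → V x q]
qxVxqQr ⇒ qxVxqxqQr   [V → V x q]
qxVxqxqQr ⇒ qxVxqxqxqQr   [V → V x q]
qxVxqxqxqQr ⇒ qxxxqxqxqQr   [V → x]
qxxxqxqxqQr ⇒ qxxxqxqxqVrr   [Q → V r]
qxxxqxqxqVrr ⇒ qxxxqxqxqVxqrr   [V → V x q]
qxxxqxqxqVxqrr ⇒ qxxxqxqxqSxqrr   [V → S]
qxxxqxqxqSxqrr ⇒ qxxxqxqxqYQrxqrr   [S → Y Q r]
qxxxqxqxqYQrxqrr ⇒ qxxxqxqxqxrQrxqrr   [Y → x r]
qxxxqxqxqxrQrxqrr ⇒ qxxxqxqxqxrrrxqrr   [Q → r]

S ⇒ YQr ⇒ qxVQr ⇒ qxVxqQr ⇒ qxVxqxqQr ⇒ qxVxqxqxqQr ⇒ qxxxqxqxqQr ⇒ qxxxqxqxqVrr ⇒ qxxxqxqxqVxqrr ⇒ qxxxqxqxqSxqrr ⇒ qxxxqxqxqYQrxqrr ⇒ qxxxqxqxqxrQrxqrr ⇒ qxxxqxqxqxrrrxqrr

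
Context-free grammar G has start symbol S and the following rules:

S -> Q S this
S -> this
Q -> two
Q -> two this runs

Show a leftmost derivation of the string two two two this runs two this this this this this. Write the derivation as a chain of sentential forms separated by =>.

S => Q S this   [S -> Q S this]
Q S this => two S this   [Q -> two]
two S this => two Q S this this   [S -> Q S this]
two Q S this this => two two S this this   [Q -> two]
two two S this this => two two Q S this this this   [S -> Q S this]
two two Q S this this this => two two two this runs S this this this   [Q -> two this runs]
two two two this runs S this this this => two two two this runs Q S this this this this   [S -> Q S this]
two two two this runs Q S this this this this => two two two this runs two S this this this this   [Q -> two]
two two two this runs two S this this this this => two two two this runs two this this this this this   [S -> this]

S => Q S this => two S this => two Q S this this => two two S this this => two two Q S this this this => two two two this runs S this this this => two two two this runs Q S this this this this => two two two this runs two S this this this this => two two two this runs two this this this this this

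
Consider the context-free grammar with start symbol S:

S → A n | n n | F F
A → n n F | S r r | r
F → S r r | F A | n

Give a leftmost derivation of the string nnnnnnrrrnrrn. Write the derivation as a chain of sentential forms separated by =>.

S => An => Srrn => Anrrn => nnFnrrn => nnFAnrrn => nnSrrAnrrn => nnAnrrAnrrn => nnnnFnrrAnrrn => nnnnnnrrAnrrn => nnnnnnrrrnrrn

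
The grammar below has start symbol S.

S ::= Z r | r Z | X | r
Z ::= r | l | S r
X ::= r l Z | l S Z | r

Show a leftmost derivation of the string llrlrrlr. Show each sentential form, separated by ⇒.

S ⇒ X ⇒ lSZ ⇒ lXZ ⇒ llSZZ ⇒ llrZZZ ⇒ llrSrZZ ⇒ llrZrrZZ ⇒ llrlrrZZ ⇒ llrlrrlZ ⇒ llrlrrlr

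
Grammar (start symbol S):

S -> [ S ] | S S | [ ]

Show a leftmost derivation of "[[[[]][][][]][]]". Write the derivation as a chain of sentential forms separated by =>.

S => [S] => [SS] => [[S]S] => [[SS]S] => [[SSS]S] => [[SSSS]S] => [[[S]SSS]S] => [[[[]]SSS]S] => [[[[]][]SS]S] => [[[[]][][]S]S] => [[[[]][][][]]S] => [[[[]][][][]][]]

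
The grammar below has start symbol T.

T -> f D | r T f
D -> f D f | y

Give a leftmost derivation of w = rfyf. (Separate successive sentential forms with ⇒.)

T ⇒ rTf ⇒ rfDf ⇒ rfyf

T ⇒ rTf   [T -> r T f]
rTf ⇒ rfDf   [T -> f D]
rfDf ⇒ rfyf   [D -> y]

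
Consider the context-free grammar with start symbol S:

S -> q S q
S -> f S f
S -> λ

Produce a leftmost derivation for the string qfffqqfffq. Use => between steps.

S=>qSq=>qfSfq=>qffSffq=>qfffSfffq=>qfffqSqfffq=>qfffqqfffq

S => qSq   [S -> q S q]
qSq => qfSfq   [S -> f S f]
qfSfq => qffSffq   [S -> f S f]
qffSffq => qfffSfffq   [S -> f S f]
qfffSfffq => qfffqSqfffq   [S -> q S q]
qfffqSqfffq => qfffqqfffq   [S -> λ]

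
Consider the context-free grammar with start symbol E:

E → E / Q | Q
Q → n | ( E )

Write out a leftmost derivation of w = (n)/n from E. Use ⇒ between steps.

E ⇒ E/Q ⇒ Q/Q ⇒ (E)/Q ⇒ (Q)/Q ⇒ (n)/Q ⇒ (n)/n

E ⇒ E/Q   [E → E / Q]
E/Q ⇒ Q/Q   [E → Q]
Q/Q ⇒ (E)/Q   [Q → ( E )]
(E)/Q ⇒ (Q)/Q   [E → Q]
(Q)/Q ⇒ (n)/Q   [Q → n]
(n)/Q ⇒ (n)/n   [Q → n]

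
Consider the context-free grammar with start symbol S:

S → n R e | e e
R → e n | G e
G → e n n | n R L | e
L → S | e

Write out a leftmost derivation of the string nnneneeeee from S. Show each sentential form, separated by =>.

S=>nRe=>nGee=>nnRLee=>nnGeLee=>nnnRLeLee=>nnnenLeLee=>nnneneeLee=>nnneneeeee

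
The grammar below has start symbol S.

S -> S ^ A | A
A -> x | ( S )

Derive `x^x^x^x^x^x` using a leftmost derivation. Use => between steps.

S => S^A   [S -> S ^ A]
S^A => S^A^A   [S -> S ^ A]
S^A^A => S^A^A^A   [S -> S ^ A]
S^A^A^A => S^A^A^A^A   [S -> S ^ A]
S^A^A^A^A => S^A^A^A^A^A   [S -> S ^ A]
S^A^A^A^A^A => A^A^A^A^A^A   [S -> A]
A^A^A^A^A^A => x^A^A^A^A^A   [A -> x]
x^A^A^A^A^A => x^x^A^A^A^A   [A -> x]
x^x^A^A^A^A => x^x^x^A^A^A   [A -> x]
x^x^x^A^A^A => x^x^x^x^A^A   [A -> x]
x^x^x^x^A^A => x^x^x^x^x^A   [A -> x]
x^x^x^x^x^A => x^x^x^x^x^x   [A -> x]

S => S^A => S^A^A => S^A^A^A => S^A^A^A^A => S^A^A^A^A^A => A^A^A^A^A^A => x^A^A^A^A^A => x^x^A^A^A^A => x^x^x^A^A^A => x^x^x^x^A^A => x^x^x^x^x^A => x^x^x^x^x^x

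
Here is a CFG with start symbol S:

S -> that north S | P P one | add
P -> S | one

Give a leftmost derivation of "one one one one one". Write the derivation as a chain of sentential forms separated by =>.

S => P P one => one P one => one S one => one P P one one => one one P one one => one one one one one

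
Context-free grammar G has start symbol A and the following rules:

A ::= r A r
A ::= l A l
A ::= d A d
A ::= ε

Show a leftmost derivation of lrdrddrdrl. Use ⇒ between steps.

A ⇒ lAl   [A ::= l A l]
lAl ⇒ lrArl   [A ::= r A r]
lrArl ⇒ lrdAdrl   [A ::= d A d]
lrdAdrl ⇒ lrdrArdrl   [A ::= r A r]
lrdrArdrl ⇒ lrdrdAdrdrl   [A ::= d A d]
lrdrdAdrdrl ⇒ lrdrddrdrl   [A ::= ε]

A⇒lAl⇒lrArl⇒lrdAdrl⇒lrdrArdrl⇒lrdrdAdrdrl⇒lrdrddrdrl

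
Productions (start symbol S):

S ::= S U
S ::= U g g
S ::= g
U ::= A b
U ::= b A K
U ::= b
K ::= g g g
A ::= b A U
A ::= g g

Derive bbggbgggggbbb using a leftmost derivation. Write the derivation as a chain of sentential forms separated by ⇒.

S⇒SU⇒SUU⇒SUUU⇒UggUUU⇒bAKggUUU⇒bbAUKggUUU⇒bbggUKggUUU⇒bbggbKggUUU⇒bbggbgggggUUU⇒bbggbgggggbUU⇒bbggbgggggbbU⇒bbggbgggggbbb

S ⇒ SU   [S ::= S U]
SU ⇒ SUU   [S ::= S U]
SUU ⇒ SUUU   [S ::= S U]
SUUU ⇒ UggUUU   [S ::= U g g]
UggUUU ⇒ bAKggUUU   [U ::= b A K]
bAKggUUU ⇒ bbAUKggUUU   [A ::= b A U]
bbAUKggUUU ⇒ bbggUKggUUU   [A ::= g g]
bbggUKggUUU ⇒ bbggbKggUUU   [U ::= b]
bbggbKggUUU ⇒ bbggbgggggUUU   [K ::= g g g]
bbggbgggggUUU ⇒ bbggbgggggbUU   [U ::= b]
bbggbgggggbUU ⇒ bbggbgggggbbU   [U ::= b]
bbggbgggggbbU ⇒ bbggbgggggbbb   [U ::= b]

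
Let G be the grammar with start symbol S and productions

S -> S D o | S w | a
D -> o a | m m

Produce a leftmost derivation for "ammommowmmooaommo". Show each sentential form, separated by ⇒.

S ⇒ SDo   [S -> S D o]
SDo ⇒ SDoDo   [S -> S D o]
SDoDo ⇒ SDoDoDo   [S -> S D o]
SDoDoDo ⇒ SwDoDoDo   [S -> S w]
SwDoDoDo ⇒ SDowDoDoDo   [S -> S D o]
SDowDoDoDo ⇒ SDoDowDoDoDo   [S -> S D o]
SDoDowDoDoDo ⇒ aDoDowDoDoDo   [S -> a]
aDoDowDoDoDo ⇒ ammoDowDoDoDo   [D -> m m]
ammoDowDoDoDo ⇒ ammommowDoDoDo   [D -> m m]
ammommowDoDoDo ⇒ ammommowmmoDoDo   [D -> m m]
ammommowmmoDoDo ⇒ ammommowmmooaoDo   [D -> o a]
ammommowmmooaoDo ⇒ ammommowmmooaommo   [D -> m m]

S ⇒ SDo ⇒ SDoDo ⇒ SDoDoDo ⇒ SwDoDoDo ⇒ SDowDoDoDo ⇒ SDoDowDoDoDo ⇒ aDoDowDoDoDo ⇒ ammoDowDoDoDo ⇒ ammommowDoDoDo ⇒ ammommowmmoDoDo ⇒ ammommowmmooaoDo ⇒ ammommowmmooaommo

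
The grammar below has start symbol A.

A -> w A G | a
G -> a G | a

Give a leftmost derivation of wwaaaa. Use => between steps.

A => wAG => wwAGG => wwaGG => wwaaGG => wwaaaG => wwaaaa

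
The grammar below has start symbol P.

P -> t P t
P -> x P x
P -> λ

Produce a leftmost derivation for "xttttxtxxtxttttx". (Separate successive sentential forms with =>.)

P => xPx => xtPtx => xttPttx => xtttPtttx => xttttPttttx => xttttxPxttttx => xttttxtPtxttttx => xttttxtxPxtxttttx => xttttxtxxtxttttx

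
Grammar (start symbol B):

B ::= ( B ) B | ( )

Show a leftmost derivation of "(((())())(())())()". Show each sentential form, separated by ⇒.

B ⇒ (B)B ⇒ ((B)B)B ⇒ (((B)B)B)B ⇒ (((())B)B)B ⇒ (((())())B)B ⇒ (((())())(B)B)B ⇒ (((())())(())B)B ⇒ (((())())(())())B ⇒ (((())())(())())()

B ⇒ (B)B   [B ::= ( B ) B]
(B)B ⇒ ((B)B)B   [B ::= ( B ) B]
((B)B)B ⇒ (((B)B)B)B   [B ::= ( B ) B]
(((B)B)B)B ⇒ (((())B)B)B   [B ::= ( )]
(((())B)B)B ⇒ (((())())B)B   [B ::= ( )]
(((())())B)B ⇒ (((())())(B)B)B   [B ::= ( B ) B]
(((())())(B)B)B ⇒ (((())())(())B)B   [B ::= ( )]
(((())())(())B)B ⇒ (((())())(())())B   [B ::= ( )]
(((())())(())())B ⇒ (((())())(())())()   [B ::= ( )]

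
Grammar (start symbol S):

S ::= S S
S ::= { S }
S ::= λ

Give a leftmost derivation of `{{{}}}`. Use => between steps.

S=>SS=>SSS=>{S}SS=>{{S}}SS=>{{SS}}SS=>{{{S}S}}SS=>{{{}S}}SS=>{{{}}}SS=>{{{}}}S=>{{{}}}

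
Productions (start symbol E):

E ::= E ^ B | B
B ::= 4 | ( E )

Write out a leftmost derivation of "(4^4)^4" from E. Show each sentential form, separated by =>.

E => E^B   [E ::= E ^ B]
E^B => B^B   [E ::= B]
B^B => (E)^B   [B ::= ( E )]
(E)^B => (E^B)^B   [E ::= E ^ B]
(E^B)^B => (B^B)^B   [E ::= B]
(B^B)^B => (4^B)^B   [B ::= 4]
(4^B)^B => (4^4)^B   [B ::= 4]
(4^4)^B => (4^4)^4   [B ::= 4]

E => E^B => B^B => (E)^B => (E^B)^B => (B^B)^B => (4^B)^B => (4^4)^B => (4^4)^4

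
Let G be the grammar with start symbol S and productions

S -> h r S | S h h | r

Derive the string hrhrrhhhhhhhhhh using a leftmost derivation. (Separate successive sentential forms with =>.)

S=>Shh=>Shhhh=>Shhhhhh=>hrShhhhhh=>hrShhhhhhhh=>hrhrShhhhhhhh=>hrhrShhhhhhhhhh=>hrhrrhhhhhhhhhh

S => Shh   [S -> S h h]
Shh => Shhhh   [S -> S h h]
Shhhh => Shhhhhh   [S -> S h h]
Shhhhhh => hrShhhhhh   [S -> h r S]
hrShhhhhh => hrShhhhhhhh   [S -> S h h]
hrShhhhhhhh => hrhrShhhhhhhh   [S -> h r S]
hrhrShhhhhhhh => hrhrShhhhhhhhhh   [S -> S h h]
hrhrShhhhhhhhhh => hrhrrhhhhhhhhhh   [S -> r]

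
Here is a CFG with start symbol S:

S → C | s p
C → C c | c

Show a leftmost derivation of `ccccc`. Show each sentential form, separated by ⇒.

S ⇒ C ⇒ Cc ⇒ Ccc ⇒ Cccc ⇒ Ccccc ⇒ ccccc

S ⇒ C   [S → C]
C ⇒ Cc   [C → C c]
Cc ⇒ Ccc   [C → C c]
Ccc ⇒ Cccc   [C → C c]
Cccc ⇒ Ccccc   [C → C c]
Ccccc ⇒ ccccc   [C → c]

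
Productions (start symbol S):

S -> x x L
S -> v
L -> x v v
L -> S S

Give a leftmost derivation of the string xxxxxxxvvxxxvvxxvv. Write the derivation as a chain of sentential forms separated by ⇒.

S ⇒ xxL   [S -> x x L]
xxL ⇒ xxSS   [L -> S S]
xxSS ⇒ xxxxLS   [S -> x x L]
xxxxLS ⇒ xxxxSSS   [L -> S S]
xxxxSSS ⇒ xxxxxxLSS   [S -> x x L]
xxxxxxLSS ⇒ xxxxxxxvvSS   [L -> x v v]
xxxxxxxvvSS ⇒ xxxxxxxvvxxLS   [S -> x x L]
xxxxxxxvvxxLS ⇒ xxxxxxxvvxxxvvS   [L -> x v v]
xxxxxxxvvxxxvvS ⇒ xxxxxxxvvxxxvvxxL   [S -> x x L]
xxxxxxxvvxxxvvxxL ⇒ xxxxxxxvvxxxvvxxSS   [L -> S S]
xxxxxxxvvxxxvvxxSS ⇒ xxxxxxxvvxxxvvxxvS   [S -> v]
xxxxxxxvvxxxvvxxvS ⇒ xxxxxxxvvxxxvvxxvv   [S -> v]

S⇒xxL⇒xxSS⇒xxxxLS⇒xxxxSSS⇒xxxxxxLSS⇒xxxxxxxvvSS⇒xxxxxxxvvxxLS⇒xxxxxxxvvxxxvvS⇒xxxxxxxvvxxxvvxxL⇒xxxxxxxvvxxxvvxxSS⇒xxxxxxxvvxxxvvxxvS⇒xxxxxxxvvxxxvvxxvv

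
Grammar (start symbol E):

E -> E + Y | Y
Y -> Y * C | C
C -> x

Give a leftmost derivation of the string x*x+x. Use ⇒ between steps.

E ⇒ E+Y   [E -> E + Y]
E+Y ⇒ Y+Y   [E -> Y]
Y+Y ⇒ Y*C+Y   [Y -> Y * C]
Y*C+Y ⇒ C*C+Y   [Y -> C]
C*C+Y ⇒ x*C+Y   [C -> x]
x*C+Y ⇒ x*x+Y   [C -> x]
x*x+Y ⇒ x*x+C   [Y -> C]
x*x+C ⇒ x*x+x   [C -> x]

E⇒E+Y⇒Y+Y⇒Y*C+Y⇒C*C+Y⇒x*C+Y⇒x*x+Y⇒x*x+C⇒x*x+x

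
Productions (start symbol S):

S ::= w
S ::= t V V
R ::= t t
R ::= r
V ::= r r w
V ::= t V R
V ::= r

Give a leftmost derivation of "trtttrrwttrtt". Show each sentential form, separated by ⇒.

S ⇒ tVV ⇒ trV ⇒ trtVR ⇒ trttVRR ⇒ trtttVRRR ⇒ trtttrrwRRR ⇒ trtttrrwttRR ⇒ trtttrrwttrR ⇒ trtttrrwttrtt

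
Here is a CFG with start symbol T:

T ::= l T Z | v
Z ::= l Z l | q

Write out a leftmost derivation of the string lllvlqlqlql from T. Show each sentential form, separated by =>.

T => lTZ => llTZZ => lllTZZZ => lllvZZZ => lllvlZlZZ => lllvlqlZZ => lllvlqlqZ => lllvlqlqlZl => lllvlqlqlql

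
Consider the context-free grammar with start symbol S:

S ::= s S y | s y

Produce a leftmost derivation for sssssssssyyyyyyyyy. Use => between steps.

S => sSy => ssSyy => sssSyyy => ssssSyyyy => sssssSyyyyy => ssssssSyyyyyy => sssssssSyyyyyyy => ssssssssSyyyyyyyy => sssssssssyyyyyyyyy

S => sSy   [S ::= s S y]
sSy => ssSyy   [S ::= s S y]
ssSyy => sssSyyy   [S ::= s S y]
sssSyyy => ssssSyyyy   [S ::= s S y]
ssssSyyyy => sssssSyyyyy   [S ::= s S y]
sssssSyyyyy => ssssssSyyyyyy   [S ::= s S y]
ssssssSyyyyyy => sssssssSyyyyyyy   [S ::= s S y]
sssssssSyyyyyyy => ssssssssSyyyyyyyy   [S ::= s S y]
ssssssssSyyyyyyyy => sssssssssyyyyyyyyy   [S ::= s y]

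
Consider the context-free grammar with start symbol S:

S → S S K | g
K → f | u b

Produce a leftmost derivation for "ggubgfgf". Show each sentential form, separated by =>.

S=>SSK=>SSKSK=>SSKSKSK=>gSKSKSK=>ggKSKSK=>ggubSKSK=>ggubgKSK=>ggubgfSK=>ggubgfgK=>ggubgfgf

S => SSK   [S → S S K]
SSK => SSKSK   [S → S S K]
SSKSK => SSKSKSK   [S → S S K]
SSKSKSK => gSKSKSK   [S → g]
gSKSKSK => ggKSKSK   [S → g]
ggKSKSK => ggubSKSK   [K → u b]
ggubSKSK => ggubgKSK   [S → g]
ggubgKSK => ggubgfSK   [K → f]
ggubgfSK => ggubgfgK   [S → g]
ggubgfgK => ggubgfgf   [K → f]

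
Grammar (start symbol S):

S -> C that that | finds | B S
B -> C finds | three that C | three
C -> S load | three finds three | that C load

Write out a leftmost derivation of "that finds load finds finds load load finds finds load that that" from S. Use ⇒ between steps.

S ⇒ C that that   [S -> C that that]
C that that ⇒ S load that that   [C -> S load]
S load that that ⇒ B S load that that   [S -> B S]
B S load that that ⇒ C finds S load that that   [B -> C finds]
C finds S load that that ⇒ that C load finds S load that that   [C -> that C load]
that C load finds S load that that ⇒ that S load load finds S load that that   [C -> S load]
that S load load finds S load that that ⇒ that B S load load finds S load that that   [S -> B S]
that B S load load finds S load that that ⇒ that C finds S load load finds S load that that   [B -> C finds]
that C finds S load load finds S load that that ⇒ that S load finds S load load finds S load that that   [C -> S load]
that S load finds S load load finds S load that that ⇒ that finds load finds S load load finds S load that that   [S -> finds]
that finds load finds S load load finds S load that that ⇒ that finds load finds finds load load finds S load that that   [S -> finds]
that finds load finds finds load load finds S load that that ⇒ that finds load finds finds load load finds finds load that that   [S -> finds]

S ⇒ C that that ⇒ S load that that ⇒ B S load that that ⇒ C finds S load that that ⇒ that C load finds S load that that ⇒ that S load load finds S load that that ⇒ that B S load load finds S load that that ⇒ that C finds S load load finds S load that that ⇒ that S load finds S load load finds S load that that ⇒ that finds load finds S load load finds S load that that ⇒ that finds load finds finds load load finds S load that that ⇒ that finds load finds finds load load finds finds load that that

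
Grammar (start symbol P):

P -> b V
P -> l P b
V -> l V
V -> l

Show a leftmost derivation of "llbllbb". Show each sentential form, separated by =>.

P => lPb => llPbb => llbVbb => llblVbb => llbllbb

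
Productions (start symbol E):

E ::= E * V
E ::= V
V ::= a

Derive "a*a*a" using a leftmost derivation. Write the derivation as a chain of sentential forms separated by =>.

E=>E*V=>E*V*V=>V*V*V=>a*V*V=>a*a*V=>a*a*a

E => E*V   [E ::= E * V]
E*V => E*V*V   [E ::= E * V]
E*V*V => V*V*V   [E ::= V]
V*V*V => a*V*V   [V ::= a]
a*V*V => a*a*V   [V ::= a]
a*a*V => a*a*a   [V ::= a]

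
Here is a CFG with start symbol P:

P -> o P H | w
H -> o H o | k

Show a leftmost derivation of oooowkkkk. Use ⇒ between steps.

P ⇒ oPH ⇒ ooPHH ⇒ oooPHHH ⇒ ooooPHHHH ⇒ oooowHHHH ⇒ oooowkHHH ⇒ oooowkkHH ⇒ oooowkkkH ⇒ oooowkkkk

P ⇒ oPH   [P -> o P H]
oPH ⇒ ooPHH   [P -> o P H]
ooPHH ⇒ oooPHHH   [P -> o P H]
oooPHHH ⇒ ooooPHHHH   [P -> o P H]
ooooPHHHH ⇒ oooowHHHH   [P -> w]
oooowHHHH ⇒ oooowkHHH   [H -> k]
oooowkHHH ⇒ oooowkkHH   [H -> k]
oooowkkHH ⇒ oooowkkkH   [H -> k]
oooowkkkH ⇒ oooowkkkk   [H -> k]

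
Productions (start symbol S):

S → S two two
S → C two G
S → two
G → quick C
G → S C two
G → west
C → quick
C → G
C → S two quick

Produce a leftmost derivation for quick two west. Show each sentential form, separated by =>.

S => C two G => quick two G => quick two west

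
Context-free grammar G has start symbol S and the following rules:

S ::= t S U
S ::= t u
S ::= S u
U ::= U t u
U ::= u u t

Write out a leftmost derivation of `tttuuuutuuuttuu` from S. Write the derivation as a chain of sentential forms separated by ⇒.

S ⇒ Su ⇒ tSUu ⇒ tSuUu ⇒ ttSUuUu ⇒ ttSuUuUu ⇒ tttuuUuUu ⇒ tttuuuutuUu ⇒ tttuuuutuUtuu ⇒ tttuuuutuuuttuu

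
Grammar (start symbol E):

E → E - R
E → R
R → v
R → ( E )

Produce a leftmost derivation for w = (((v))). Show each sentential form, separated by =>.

E => R => (E) => (R) => ((E)) => ((R)) => (((E))) => (((R))) => (((v)))

E => R   [E → R]
R => (E)   [R → ( E )]
(E) => (R)   [E → R]
(R) => ((E))   [R → ( E )]
((E)) => ((R))   [E → R]
((R)) => (((E)))   [R → ( E )]
(((E))) => (((R)))   [E → R]
(((R))) => (((v)))   [R → v]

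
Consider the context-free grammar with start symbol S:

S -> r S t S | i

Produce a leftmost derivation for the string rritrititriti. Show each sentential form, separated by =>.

S => rStS => rrStStS => rritStS => rritrStStS => rritritStS => rritrititS => rritrititrStS => rritrititritS => rritrititriti

S => rStS   [S -> r S t S]
rStS => rrStStS   [S -> r S t S]
rrStStS => rritStS   [S -> i]
rritStS => rritrStStS   [S -> r S t S]
rritrStStS => rritritStS   [S -> i]
rritritStS => rritrititS   [S -> i]
rritrititS => rritrititrStS   [S -> r S t S]
rritrititrStS => rritrititritS   [S -> i]
rritrititritS => rritrititriti   [S -> i]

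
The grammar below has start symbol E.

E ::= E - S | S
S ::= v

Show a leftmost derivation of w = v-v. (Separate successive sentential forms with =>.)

E => E-S => S-S => v-S => v-v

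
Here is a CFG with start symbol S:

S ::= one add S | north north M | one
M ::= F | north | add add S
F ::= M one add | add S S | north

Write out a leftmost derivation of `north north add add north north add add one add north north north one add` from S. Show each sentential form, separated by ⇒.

S ⇒ north north M   [S ::= north north M]
north north M ⇒ north north F   [M ::= F]
north north F ⇒ north north M one add   [F ::= M one add]
north north M one add ⇒ north north add add S one add   [M ::= add add S]
north north add add S one add ⇒ north north add add north north M one add   [S ::= north north M]
north north add add north north M one add ⇒ north north add add north north add add S one add   [M ::= add add S]
north north add add north north add add S one add ⇒ north north add add north north add add one add S one add   [S ::= one add S]
north north add add north north add add one add S one add ⇒ north north add add north north add add one add north north M one add   [S ::= north north M]
north north add add north north add add one add north north M one add ⇒ north north add add north north add add one add north north F one add   [M ::= F]
north north add add north north add add one add north north F one add ⇒ north north add add north north add add one add north north north one add   [F ::= north]

S ⇒ north north M ⇒ north north F ⇒ north north M one add ⇒ north north add add S one add ⇒ north north add add north north M one add ⇒ north north add add north north add add S one add ⇒ north north add add north north add add one add S one add ⇒ north north add add north north add add one add north north M one add ⇒ north north add add north north add add one add north north F one add ⇒ north north add add north north add add one add north north north one add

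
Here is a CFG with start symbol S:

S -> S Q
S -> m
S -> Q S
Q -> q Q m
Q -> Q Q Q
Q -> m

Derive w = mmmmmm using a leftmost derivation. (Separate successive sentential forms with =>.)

S => QS   [S -> Q S]
QS => QQQS   [Q -> Q Q Q]
QQQS => QQQQQS   [Q -> Q Q Q]
QQQQQS => mQQQQS   [Q -> m]
mQQQQS => mmQQQS   [Q -> m]
mmQQQS => mmmQQS   [Q -> m]
mmmQQS => mmmmQS   [Q -> m]
mmmmQS => mmmmmS   [Q -> m]
mmmmmS => mmmmmm   [S -> m]

S => QS => QQQS => QQQQQS => mQQQQS => mmQQQS => mmmQQS => mmmmQS => mmmmmS => mmmmmm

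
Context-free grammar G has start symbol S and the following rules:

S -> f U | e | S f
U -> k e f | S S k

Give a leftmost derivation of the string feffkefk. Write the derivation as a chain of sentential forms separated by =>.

S => fU => fSSk => fSfSk => fefSk => feffUk => feffkefk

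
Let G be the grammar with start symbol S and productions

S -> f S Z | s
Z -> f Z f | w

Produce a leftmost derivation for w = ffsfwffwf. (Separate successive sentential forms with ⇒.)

S ⇒ fSZ ⇒ ffSZZ ⇒ ffsZZ ⇒ ffsfZfZ ⇒ ffsfwfZ ⇒ ffsfwffZf ⇒ ffsfwffwf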